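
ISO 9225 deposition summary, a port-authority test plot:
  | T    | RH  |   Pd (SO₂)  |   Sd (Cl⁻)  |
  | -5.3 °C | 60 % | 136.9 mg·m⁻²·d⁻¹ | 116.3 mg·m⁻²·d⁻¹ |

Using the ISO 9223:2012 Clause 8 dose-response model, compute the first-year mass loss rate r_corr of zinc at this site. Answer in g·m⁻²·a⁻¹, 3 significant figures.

r_corr = 9.02 g·m⁻²·a⁻¹

zinc: T≤10 °C ⇒ hinge +0.038·(-5.3−10) = -0.5814
  sulphur-dioxide contribution → 0.9926 μm/a
  chloride contribution → 0.2712 μm/a
  ⇒ r_corr(zinc) = 1.264 μm/a
Convert to mass loss: 1.264 μm/a × 7.14 g/cm³ = 9.023 g·m⁻²·a⁻¹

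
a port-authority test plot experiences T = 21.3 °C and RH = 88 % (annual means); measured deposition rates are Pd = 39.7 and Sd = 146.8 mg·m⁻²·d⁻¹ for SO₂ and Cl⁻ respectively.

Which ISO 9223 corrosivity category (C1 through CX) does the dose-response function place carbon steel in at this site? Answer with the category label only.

carbon steel: temperature factor f = -0.054·(11.3) = -0.6102
  sulphur-dioxide contribution → 37.9 μm/a
  chloride contribution → 96.2 μm/a
  total first-year rate 134.1 μm/a
Category bounds: 80…200 μm/a bracket r_corr ⇒ C5

C5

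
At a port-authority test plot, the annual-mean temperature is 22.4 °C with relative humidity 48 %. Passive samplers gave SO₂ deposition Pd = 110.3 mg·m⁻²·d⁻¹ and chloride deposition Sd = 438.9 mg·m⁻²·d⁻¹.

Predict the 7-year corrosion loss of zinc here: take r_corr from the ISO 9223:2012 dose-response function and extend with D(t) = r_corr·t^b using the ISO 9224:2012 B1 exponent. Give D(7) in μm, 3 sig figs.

zinc: temperature factor f = -0.071·(12.4) = -0.8804
  Pd branch = 0.0129·Pd^0.44·e^(0.046·RH+f) = 0.3854 μm/a
  Cl⁻ term: 0.0175·438.9^0.57·exp(0.008·48+0.085·22.4) = 5.532
  r_corr = 0.3854 + 5.532 = 5.917 μm/a
Long-term exponent b (ISO 9224 Table 2, B1) = 0.813
  D(7) = 5.917 × 7^0.813 = 5.917 × 4.865 = 28.79 μm

D(7) = 28.8 μm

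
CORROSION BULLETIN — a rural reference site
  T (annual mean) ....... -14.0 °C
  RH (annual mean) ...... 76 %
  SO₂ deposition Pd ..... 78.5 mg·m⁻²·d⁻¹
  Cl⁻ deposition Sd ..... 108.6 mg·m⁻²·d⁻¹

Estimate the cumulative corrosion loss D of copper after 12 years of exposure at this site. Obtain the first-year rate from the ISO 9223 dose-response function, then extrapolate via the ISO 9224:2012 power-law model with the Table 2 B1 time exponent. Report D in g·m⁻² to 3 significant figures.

D(12) = 16.6 g·m⁻²

copper: f(T) = +0.126·(T−10) [T≤10 °C] = -3.0240
  Pd branch = 0.0053·Pd^0.26·e^(0.059·RH+f) = 0.07096 μm/a
  Cl⁻ term: 0.01025·108.6^0.27·exp(0.036·76+0.049·-14.0) = 0.2823
  sum: 0.07096 + 0.2823 → r_corr = 0.3533 μm/a
Long-term exponent b (ISO 9224 Table 2, B1) = 0.667
  D(12) = 0.3533 × 12^0.667 = 0.3533 × 5.246 = 1.853 μm
  Mass loss = 1.853 μm × 8.96 g/cm³ = 16.6 g·m⁻²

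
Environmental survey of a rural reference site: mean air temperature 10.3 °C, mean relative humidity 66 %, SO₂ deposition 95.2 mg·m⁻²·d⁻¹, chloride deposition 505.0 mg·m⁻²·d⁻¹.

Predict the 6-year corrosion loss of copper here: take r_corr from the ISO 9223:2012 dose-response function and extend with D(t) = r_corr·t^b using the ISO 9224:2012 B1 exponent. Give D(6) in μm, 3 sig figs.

copper: T>10 °C ⇒ hinge -0.080·(10.3−10) = -0.0240
  SO₂ term: 0.0053·95.2^0.26·exp(0.059·66-0.0240) = 0.8307
  Sd branch = 0.01025·Sd^0.27·e^(0.036·RH+0.049·T) = 0.981 μm/a
  sum: 0.8307 + 0.981 → r_corr = 1.812 μm/a
Power-law: D(6) = r_corr · 6^0.667
  D(6) = 1.812 × 6^0.667 = 1.812 × 3.304 = 5.986 μm

D(6) = 5.99 μm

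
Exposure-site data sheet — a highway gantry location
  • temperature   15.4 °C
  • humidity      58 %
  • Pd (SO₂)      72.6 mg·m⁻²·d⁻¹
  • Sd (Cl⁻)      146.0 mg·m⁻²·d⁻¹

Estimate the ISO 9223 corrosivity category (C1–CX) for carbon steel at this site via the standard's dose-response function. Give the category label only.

C4

carbon steel: f(T) = -0.054·(T−10) [T>10 °C] = -0.2916
  sulphur-dioxide contribution → 39.16 μm/a
  chloride contribution → 28.14 μm/a
  total first-year rate 67.29 μm/a
ISO 9223 Table 2 (carbon steel): 50 < 67.3 ≤ 80 μm/a ⇒ C4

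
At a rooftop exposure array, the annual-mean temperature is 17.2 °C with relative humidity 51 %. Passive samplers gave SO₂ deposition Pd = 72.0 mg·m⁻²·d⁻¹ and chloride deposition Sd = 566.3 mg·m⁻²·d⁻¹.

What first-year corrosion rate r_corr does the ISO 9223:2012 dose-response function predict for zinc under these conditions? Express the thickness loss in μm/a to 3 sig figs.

r_corr = 4.74 μm/a

zinc: f(T) = -0.071·(T−10) [T>10 °C] = -0.5112
  sulphur-dioxide contribution → 0.5305 μm/a
  chloride contribution → 4.211 μm/a
  total first-year rate 4.742 μm/a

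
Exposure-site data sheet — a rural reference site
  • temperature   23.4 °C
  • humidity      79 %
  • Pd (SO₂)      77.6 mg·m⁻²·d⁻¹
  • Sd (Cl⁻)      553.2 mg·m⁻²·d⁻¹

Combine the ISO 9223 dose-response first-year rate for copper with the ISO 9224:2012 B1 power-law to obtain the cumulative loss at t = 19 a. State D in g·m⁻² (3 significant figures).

D(19) = 233 g·m⁻²

copper: f(T) = -0.080·(T−10) [T>10 °C] = -1.0720
  Pd branch = 0.0053·Pd^0.26·e^(0.059·RH+f) = 0.5947 μm/a
  Cl⁻ term: 0.01025·553.2^0.27·exp(0.036·79+0.049·23.4) = 3.051
  sum: 0.5947 + 3.051 → r_corr = 3.645 μm/a
Power-law: D(19) = r_corr · 19^0.667
  D(19) = 3.645 × 19^0.667 = 3.645 × 7.127 = 25.98 μm
  Mass loss = 25.98 μm × 8.96 g/cm³ = 232.8 g·m⁻²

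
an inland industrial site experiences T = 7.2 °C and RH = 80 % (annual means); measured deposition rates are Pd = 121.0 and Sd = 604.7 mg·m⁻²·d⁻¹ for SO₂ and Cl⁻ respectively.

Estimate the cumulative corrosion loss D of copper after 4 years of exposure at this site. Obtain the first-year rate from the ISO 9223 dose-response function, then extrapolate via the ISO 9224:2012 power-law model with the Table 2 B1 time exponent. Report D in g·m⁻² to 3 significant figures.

copper: T≤10 °C ⇒ hinge +0.126·(7.2−10) = -0.3528
  Pd branch = 0.0053·Pd^0.26·e^(0.059·RH+f) = 1.454 μm/a
  Sd branch = 0.01025·Sd^0.27·e^(0.036·RH+0.049·T) = 1.465 μm/a
  r_corr = 1.454 + 1.465 = 2.918 μm/a
Long-term exponent b (ISO 9224 Table 2, B1) = 0.667
  D(4) = 2.918 × 4^0.667 = 2.918 × 2.521 = 7.357 μm
  Mass loss = 7.357 μm × 8.96 g/cm³ = 65.92 g·m⁻²

D(4) = 65.9 g·m⁻²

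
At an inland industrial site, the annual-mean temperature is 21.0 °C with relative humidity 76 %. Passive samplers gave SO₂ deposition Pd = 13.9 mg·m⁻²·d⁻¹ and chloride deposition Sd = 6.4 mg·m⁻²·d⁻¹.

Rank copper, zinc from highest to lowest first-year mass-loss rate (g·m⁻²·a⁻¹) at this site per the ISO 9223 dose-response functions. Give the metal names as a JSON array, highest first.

["copper", "zinc"]

copper: T>10 °C ⇒ hinge -0.080·(21.0−10) = -0.8800
  SO₂ term: 0.0053·13.9^0.26·exp(0.059·76-0.8800) = 0.3861
  Sd branch = 0.01025·Sd^0.27·e^(0.036·RH+0.049·T) = 0.7303 μm/a
  sum: 0.3861 + 0.7303 → r_corr = 1.116 μm/a
  mass loss = 1.116 μm/a × 8.96 g/cm³ = 10 g·m⁻²·a⁻¹
zinc: T>10 °C ⇒ hinge -0.071·(21.0−10) = -0.7810
  SO₂ term: 0.0129·13.9^0.44·exp(0.046·76-0.7810) = 0.6203
  Sd branch = 0.0175·Sd^0.57·e^(0.008·RH+0.085·T) = 0.5519 μm/a
  sum: 0.6203 + 0.5519 → r_corr = 1.172 μm/a
  mass loss = 1.172 μm/a × 7.14 g/cm³ = 8.369 g·m⁻²·a⁻¹
Ordering by g·m⁻²·a⁻¹: copper (10) > zinc (8.37)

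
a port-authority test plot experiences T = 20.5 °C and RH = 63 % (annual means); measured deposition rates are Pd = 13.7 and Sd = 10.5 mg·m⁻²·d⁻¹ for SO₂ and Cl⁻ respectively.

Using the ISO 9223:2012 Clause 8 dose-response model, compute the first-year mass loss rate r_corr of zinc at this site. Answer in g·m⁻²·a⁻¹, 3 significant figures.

r_corr = 7.02 g·m⁻²·a⁻¹

zinc: temperature factor f = -0.071·(10.5) = -0.7455
  SO₂ term: 0.0129·13.7^0.44·exp(0.046·63-0.7455) = 0.3512
  Cl⁻ term: 0.0175·10.5^0.57·exp(0.008·63+0.085·20.5) = 0.6321
  sum: 0.3512 + 0.6321 → r_corr = 0.9833 μm/a
Convert to mass loss: 0.9833 μm/a × 7.14 g/cm³ = 7.021 g·m⁻²·a⁻¹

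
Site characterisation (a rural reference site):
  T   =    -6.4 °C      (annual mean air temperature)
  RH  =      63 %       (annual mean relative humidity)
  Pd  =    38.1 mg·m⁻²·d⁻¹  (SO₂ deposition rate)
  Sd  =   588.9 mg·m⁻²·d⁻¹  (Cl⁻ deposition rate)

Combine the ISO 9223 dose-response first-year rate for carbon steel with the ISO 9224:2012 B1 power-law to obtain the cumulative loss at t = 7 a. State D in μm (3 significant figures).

carbon steel: T≤10 °C ⇒ hinge +0.150·(-6.4−10) = -2.4600
  Pd branch = 1.77·Pd^0.52·e^(0.02·RH+f) = 3.539 μm/a
  Sd branch = 0.102·Sd^0.62·e^(0.033·RH+0.04·T) = 32.94 μm/a
  sum: 3.539 + 32.94 → r_corr = 36.48 μm/a
Long-term exponent b (ISO 9224 Table 2, B1) = 0.523
  D(7) = 36.48 × 7^0.523 = 36.48 × 2.767 = 100.9 μm

D(7) = 101 μm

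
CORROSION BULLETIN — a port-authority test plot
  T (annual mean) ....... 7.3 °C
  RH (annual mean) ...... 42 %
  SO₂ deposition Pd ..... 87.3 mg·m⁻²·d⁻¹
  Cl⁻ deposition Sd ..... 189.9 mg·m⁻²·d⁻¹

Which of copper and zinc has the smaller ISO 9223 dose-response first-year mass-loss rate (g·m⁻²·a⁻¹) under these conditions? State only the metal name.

copper: T≤10 °C ⇒ hinge +0.126·(7.3−10) = -0.3402
  Pd branch = 0.0053·Pd^0.26·e^(0.059·RH+f) = 0.1437 μm/a
  Cl⁻ term: 0.01025·189.9^0.27·exp(0.036·42+0.049·7.3) = 0.2741
  r_corr = 0.1437 + 0.2741 = 0.4178 μm/a
  mass loss = 0.4178 μm/a × 8.96 g/cm³ = 3.743 g·m⁻²·a⁻¹
zinc: T≤10 °C ⇒ hinge +0.038·(7.3−10) = -0.1026
  Pd branch = 0.0129·Pd^0.44·e^(0.046·RH+f) = 0.5743 μm/a
  Sd branch = 0.0175·Sd^0.57·e^(0.008·RH+0.085·T) = 0.9061 μm/a
  sum: 0.5743 + 0.9061 → r_corr = 1.48 μm/a
  mass loss = 1.48 μm/a × 7.14 g/cm³ = 10.57 g·m⁻²·a⁻¹
Ordering by g·m⁻²·a⁻¹: zinc (10.6) > copper (3.74)

copper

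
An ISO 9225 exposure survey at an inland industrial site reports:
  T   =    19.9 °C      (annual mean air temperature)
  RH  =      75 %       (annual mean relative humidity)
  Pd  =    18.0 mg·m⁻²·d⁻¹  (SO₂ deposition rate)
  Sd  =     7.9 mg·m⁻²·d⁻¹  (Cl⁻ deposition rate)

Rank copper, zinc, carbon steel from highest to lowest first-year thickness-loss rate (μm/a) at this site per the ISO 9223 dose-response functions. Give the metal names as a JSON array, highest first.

["carbon steel", "zinc", "copper"]

copper: T>10 °C ⇒ hinge -0.080·(19.9−10) = -0.7920
  sulphur-dioxide contribution → 0.425 μm/a
  chloride contribution → 0.7066 μm/a
  total first-year rate 1.132 μm/a
zinc: T>10 °C ⇒ hinge -0.071·(19.9−10) = -0.7029
  sulphur-dioxide contribution → 0.7177 μm/a
  chloride contribution → 0.5622 μm/a
  total first-year rate 1.28 μm/a
carbon steel: f(T) = -0.054·(T−10) [T>10 °C] = -0.5346
  sulphur-dioxide contribution → 20.89 μm/a
  chloride contribution → 9.676 μm/a
  ⇒ r_corr(carbon steel) = 30.57 μm/a
Ordering by μm/a: carbon steel (30.6) > zinc (1.28) > copper (1.13)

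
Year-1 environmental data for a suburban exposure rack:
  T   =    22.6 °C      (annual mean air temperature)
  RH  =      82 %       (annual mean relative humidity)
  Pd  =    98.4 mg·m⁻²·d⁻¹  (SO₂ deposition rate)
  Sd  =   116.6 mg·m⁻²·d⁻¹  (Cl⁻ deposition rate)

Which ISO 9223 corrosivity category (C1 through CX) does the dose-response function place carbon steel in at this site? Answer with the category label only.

C5

carbon steel: T>10 °C ⇒ hinge -0.054·(22.6−10) = -0.6804
  sulphur-dioxide contribution → 50.24 μm/a
  chloride contribution → 72.07 μm/a
  ⇒ r_corr(carbon steel) = 122.3 μm/a
ISO 9223 Table 2 (carbon steel): 80 < 122 ≤ 200 μm/a ⇒ C5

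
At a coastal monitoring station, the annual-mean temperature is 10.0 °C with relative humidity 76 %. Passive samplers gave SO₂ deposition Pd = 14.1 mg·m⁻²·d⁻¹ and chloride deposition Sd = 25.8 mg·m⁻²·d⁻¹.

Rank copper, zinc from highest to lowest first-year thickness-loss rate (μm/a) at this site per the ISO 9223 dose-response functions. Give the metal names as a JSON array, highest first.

["zinc", "copper"]

copper: f(T) = +0.126·(T−10) [T≤10 °C] = +0.0000
  SO₂ term: 0.0053·14.1^0.26·exp(0.059·76+0.0000) = 0.9342
  Sd branch = 0.01025·Sd^0.27·e^(0.036·RH+0.049·T) = 0.6207 μm/a
  r_corr = 0.9342 + 0.6207 = 1.555 μm/a
zinc: temperature factor f = +0.038·(0.0) = +0.0000
  Pd branch = 0.0129·Pd^0.44·e^(0.046·RH+f) = 1.363 μm/a
  Cl⁻ term: 0.0175·25.8^0.57·exp(0.008·76+0.085·10.0) = 0.4796
  sum: 1.363 + 0.4796 → r_corr = 1.843 μm/a
Ordering by μm/a: zinc (1.84) > copper (1.55)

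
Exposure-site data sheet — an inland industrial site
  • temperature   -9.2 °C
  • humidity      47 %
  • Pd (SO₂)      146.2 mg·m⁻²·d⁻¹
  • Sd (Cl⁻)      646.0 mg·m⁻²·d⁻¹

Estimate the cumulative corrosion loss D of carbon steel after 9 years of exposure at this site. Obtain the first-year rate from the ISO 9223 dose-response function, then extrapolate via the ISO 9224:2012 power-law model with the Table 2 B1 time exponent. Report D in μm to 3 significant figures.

carbon steel: temperature factor f = +0.150·(-19.2) = -2.8800
  sulphur-dioxide contribution → 3.398 μm/a
  chloride contribution → 18.4 μm/a
  total first-year rate 21.79 μm/a
ISO 9224: D(t) = r_corr · t^b with b = 0.523 (carbon steel, B1)
  D(9) = 21.79 × 9^0.523 = 21.79 × 3.156 = 68.77 μm

D(9) = 68.8 μm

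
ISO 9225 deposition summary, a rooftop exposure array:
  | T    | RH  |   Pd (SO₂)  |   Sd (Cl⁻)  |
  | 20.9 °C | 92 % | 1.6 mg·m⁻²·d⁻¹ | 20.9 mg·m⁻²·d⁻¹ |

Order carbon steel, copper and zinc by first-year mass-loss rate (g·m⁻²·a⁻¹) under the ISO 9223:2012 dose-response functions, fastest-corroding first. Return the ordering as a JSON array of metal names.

["carbon steel", "copper", "zinc"]

carbon steel: temperature factor f = -0.054·(10.9) = -0.5886
  Pd branch = 1.77·Pd^0.52·e^(0.02·RH+f) = 7.899 μm/a
  Sd branch = 0.102·Sd^0.62·e^(0.033·RH+0.04·T) = 32.26 μm/a
  r_corr = 7.899 + 32.26 = 40.16 μm/a
  mass loss = 40.16 μm/a × 7.85 g/cm³ = 315.3 g·m⁻²·a⁻¹
copper: T>10 °C ⇒ hinge -0.080·(20.9−10) = -0.8720
  Pd branch = 0.0053·Pd^0.26·e^(0.059·RH+f) = 0.5702 μm/a
  Sd branch = 0.01025·Sd^0.27·e^(0.036·RH+0.049·T) = 1.78 μm/a
  r_corr = 0.5702 + 1.78 = 2.35 μm/a
  mass loss = 2.35 μm/a × 8.96 g/cm³ = 21.05 g·m⁻²·a⁻¹
zinc: temperature factor f = -0.071·(10.9) = -0.7739
  SO₂ term: 0.0129·1.6^0.44·exp(0.046·92-0.7739) = 0.5038
  Sd branch = 0.0175·Sd^0.57·e^(0.008·RH+0.085·T) = 1.221 μm/a
  r_corr = 0.5038 + 1.221 = 1.725 μm/a
  mass loss = 1.725 μm/a × 7.14 g/cm³ = 12.31 g·m⁻²·a⁻¹
Ordering by g·m⁻²·a⁻¹: carbon steel (315) > copper (21.1) > zinc (12.3)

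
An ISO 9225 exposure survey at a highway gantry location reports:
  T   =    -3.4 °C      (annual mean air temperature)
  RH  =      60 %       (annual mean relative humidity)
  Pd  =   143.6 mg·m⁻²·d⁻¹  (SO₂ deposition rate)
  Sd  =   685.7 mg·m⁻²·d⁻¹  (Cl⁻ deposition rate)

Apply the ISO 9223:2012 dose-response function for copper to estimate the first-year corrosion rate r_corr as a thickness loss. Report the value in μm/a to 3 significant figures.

copper: f(T) = +0.126·(T−10) [T≤10 °C] = -1.6884
  SO₂ term: 0.0053·143.6^0.26·exp(0.059·60-1.6884) = 0.1228
  Cl⁻ term: 0.01025·685.7^0.27·exp(0.036·60+0.049·-3.4) = 0.4387
  sum: 0.1228 + 0.4387 → r_corr = 0.5616 μm/a

r_corr = 0.562 μm/a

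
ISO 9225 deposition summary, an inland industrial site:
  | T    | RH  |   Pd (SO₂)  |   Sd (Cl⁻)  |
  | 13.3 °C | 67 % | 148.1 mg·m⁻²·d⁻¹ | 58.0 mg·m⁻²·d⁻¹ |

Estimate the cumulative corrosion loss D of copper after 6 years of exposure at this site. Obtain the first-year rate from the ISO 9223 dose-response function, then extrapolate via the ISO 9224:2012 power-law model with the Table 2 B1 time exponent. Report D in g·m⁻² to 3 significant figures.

copper: temperature factor f = -0.080·(3.3) = -0.2640
  Pd branch = 0.0053·Pd^0.26·e^(0.059·RH+f) = 0.7776 μm/a
  Cl⁻ term: 0.01025·58.0^0.27·exp(0.036·67+0.049·13.3) = 0.6567
  r_corr = 0.7776 + 0.6567 = 1.434 μm/a
Power-law: D(6) = r_corr · 6^0.667
  D(6) = 1.434 × 6^0.667 = 1.434 × 3.304 = 4.739 μm
  Mass loss = 4.739 μm × 8.96 g/cm³ = 42.46 g·m⁻²

D(6) = 42.5 g·m⁻²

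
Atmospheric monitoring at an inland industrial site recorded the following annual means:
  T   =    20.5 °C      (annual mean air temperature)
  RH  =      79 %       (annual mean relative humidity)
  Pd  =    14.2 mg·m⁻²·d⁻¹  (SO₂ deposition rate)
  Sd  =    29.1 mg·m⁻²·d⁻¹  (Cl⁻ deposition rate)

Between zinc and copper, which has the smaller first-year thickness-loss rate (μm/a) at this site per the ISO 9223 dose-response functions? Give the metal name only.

copper

zinc: temperature factor f = -0.071·(10.5) = -0.7455
  Pd branch = 0.0129·Pd^0.44·e^(0.046·RH+f) = 0.7448 μm/a
  Cl⁻ term: 0.0175·29.1^0.57·exp(0.008·79+0.085·20.5) = 1.284
  r_corr = 0.7448 + 1.284 = 2.029 μm/a
copper: temperature factor f = -0.080·(10.5) = -0.8400
  Pd branch = 0.0053·Pd^0.26·e^(0.059·RH+f) = 0.4823 μm/a
  Cl⁻ term: 0.01025·29.1^0.27·exp(0.036·79+0.049·20.5) = 1.195
  sum: 0.4823 + 1.195 → r_corr = 1.677 μm/a
Ordering by μm/a: zinc (2.03) > copper (1.68)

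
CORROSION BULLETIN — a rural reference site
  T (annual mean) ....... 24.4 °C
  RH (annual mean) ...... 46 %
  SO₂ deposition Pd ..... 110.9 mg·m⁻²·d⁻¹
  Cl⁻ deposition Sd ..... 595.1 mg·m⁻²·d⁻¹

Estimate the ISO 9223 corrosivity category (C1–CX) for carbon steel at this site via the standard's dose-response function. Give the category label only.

carbon steel: f(T) = -0.054·(T−10) [T>10 °C] = -0.7776
  SO₂ term: 1.77·110.9^0.52·exp(0.02·46-0.7776) = 23.61
  Cl⁻ term: 0.102·595.1^0.62·exp(0.033·46+0.04·24.4) = 64.86
  r_corr = 23.61 + 64.86 = 88.47 μm/a
88.5 μm/a falls in (80, 200] for carbon steel → category C5

C5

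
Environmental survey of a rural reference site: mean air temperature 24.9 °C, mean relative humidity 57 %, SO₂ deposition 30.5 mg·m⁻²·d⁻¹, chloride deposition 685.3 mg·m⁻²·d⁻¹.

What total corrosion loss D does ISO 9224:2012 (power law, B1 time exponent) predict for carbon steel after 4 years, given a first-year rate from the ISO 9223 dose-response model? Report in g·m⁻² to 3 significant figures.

D(4) = 1.92e+03 g·m⁻²

carbon steel: T>10 °C ⇒ hinge -0.054·(24.9−10) = -0.8046
  SO₂ term: 1.77·30.5^0.52·exp(0.02·57-0.8046) = 14.64
  Sd branch = 0.102·Sd^0.62·e^(0.033·RH+0.04·T) = 103.8 μm/a
  r_corr = 14.64 + 103.8 = 118.5 μm/a
Long-term exponent b (ISO 9224 Table 2, B1) = 0.523
  D(4) = 118.5 × 4^0.523 = 118.5 × 2.065 = 244.6 μm
  Mass loss = 244.6 μm × 7.85 g/cm³ = 1920 g·m⁻²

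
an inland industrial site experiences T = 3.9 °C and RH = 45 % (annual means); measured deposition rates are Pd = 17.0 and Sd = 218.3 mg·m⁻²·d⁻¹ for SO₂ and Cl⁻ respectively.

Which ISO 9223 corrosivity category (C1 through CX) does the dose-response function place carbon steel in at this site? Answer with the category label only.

carbon steel: f(T) = +0.150·(T−10) [T≤10 °C] = -0.9150
  Pd branch = 1.77·Pd^0.52·e^(0.02·RH+f) = 7.608 μm/a
  Sd branch = 0.102·Sd^0.62·e^(0.033·RH+0.04·T) = 14.84 μm/a
  r_corr = 7.608 + 14.84 = 22.45 μm/a
Category bounds: 1.3…25 μm/a bracket r_corr ⇒ C2

C2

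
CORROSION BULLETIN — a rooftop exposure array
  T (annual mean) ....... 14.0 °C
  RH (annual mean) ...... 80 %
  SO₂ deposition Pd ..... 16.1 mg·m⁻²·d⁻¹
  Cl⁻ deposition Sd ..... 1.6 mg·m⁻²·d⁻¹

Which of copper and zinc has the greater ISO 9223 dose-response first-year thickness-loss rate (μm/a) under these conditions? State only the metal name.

copper: temperature factor f = -0.080·(4.0) = -0.3200
  sulphur-dioxide contribution → 0.8891 μm/a
  chloride contribution → 0.4117 μm/a
  ⇒ r_corr(copper) = 1.301 μm/a
zinc: T>10 °C ⇒ hinge -0.071·(14.0−10) = -0.2840
  sulphur-dioxide contribution → 1.308 μm/a
  chloride contribution → 0.1426 μm/a
  total first-year rate 1.45 μm/a
Ordering by μm/a: zinc (1.45) > copper (1.3)

zinc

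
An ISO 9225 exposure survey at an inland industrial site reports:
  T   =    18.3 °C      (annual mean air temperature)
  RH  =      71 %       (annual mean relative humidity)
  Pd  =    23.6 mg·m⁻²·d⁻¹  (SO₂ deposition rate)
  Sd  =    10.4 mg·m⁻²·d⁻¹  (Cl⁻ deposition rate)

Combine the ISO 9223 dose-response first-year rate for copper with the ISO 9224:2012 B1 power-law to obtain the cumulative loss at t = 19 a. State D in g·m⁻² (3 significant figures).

D(19) = 65.1 g·m⁻²

copper: f(T) = -0.080·(T−10) [T>10 °C] = -0.6640
  SO₂ term: 0.0053·23.6^0.26·exp(0.059·71-0.6640) = 0.4094
  Cl⁻ term: 0.01025·10.4^0.27·exp(0.036·71+0.049·18.3) = 0.6093
  r_corr = 0.4094 + 0.6093 = 1.019 μm/a
ISO 9224: D(t) = r_corr · t^b with b = 0.667 (copper, B1)
  D(19) = 1.019 × 19^0.667 = 1.019 × 7.127 = 7.26 μm
  Mass loss = 7.26 μm × 8.96 g/cm³ = 65.05 g·m⁻²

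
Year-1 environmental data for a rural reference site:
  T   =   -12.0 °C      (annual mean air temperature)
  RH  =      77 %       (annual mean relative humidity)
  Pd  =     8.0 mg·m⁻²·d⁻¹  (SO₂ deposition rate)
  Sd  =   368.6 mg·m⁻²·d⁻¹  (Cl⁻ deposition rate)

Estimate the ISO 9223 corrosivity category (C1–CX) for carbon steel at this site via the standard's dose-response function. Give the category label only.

carbon steel: temperature factor f = +0.150·(-22.0) = -3.3000
  Pd branch = 1.77·Pd^0.52·e^(0.02·RH+f) = 0.8979 μm/a
  Cl⁻ term: 0.102·368.6^0.62·exp(0.033·77+0.04·-12.0) = 31.26
  r_corr = 0.8979 + 31.26 = 32.15 μm/a
32.2 μm/a falls in (25, 50] for carbon steel → category C3

C3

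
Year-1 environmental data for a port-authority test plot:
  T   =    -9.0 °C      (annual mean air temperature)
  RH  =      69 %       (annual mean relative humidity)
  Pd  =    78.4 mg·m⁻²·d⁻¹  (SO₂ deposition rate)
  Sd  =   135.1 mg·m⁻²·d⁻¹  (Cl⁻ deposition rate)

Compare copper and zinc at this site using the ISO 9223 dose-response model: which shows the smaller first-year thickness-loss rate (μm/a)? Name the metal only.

copper

copper: T≤10 °C ⇒ hinge +0.126·(-9.0−10) = -2.3940
  Pd branch = 0.0053·Pd^0.26·e^(0.059·RH+f) = 0.08813 μm/a
  Sd branch = 0.01025·Sd^0.27·e^(0.036·RH+0.049·T) = 0.2973 μm/a
  sum: 0.08813 + 0.2973 → r_corr = 0.3855 μm/a
zinc: f(T) = +0.038·(T−10) [T≤10 °C] = -0.7220
  SO₂ term: 0.0129·78.4^0.44·exp(0.046·69-0.7220) = 1.021
  Sd branch = 0.0175·Sd^0.57·e^(0.008·RH+0.085·T) = 0.2317 μm/a
  r_corr = 1.021 + 0.2317 = 1.253 μm/a
Ordering by μm/a: zinc (1.25) > copper (0.385)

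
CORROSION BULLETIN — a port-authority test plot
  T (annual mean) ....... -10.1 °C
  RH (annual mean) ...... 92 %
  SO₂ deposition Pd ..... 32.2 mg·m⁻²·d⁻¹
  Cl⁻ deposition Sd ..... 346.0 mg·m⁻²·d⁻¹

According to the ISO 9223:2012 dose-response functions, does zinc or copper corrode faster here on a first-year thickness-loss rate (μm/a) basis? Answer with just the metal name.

zinc

zinc: T≤10 °C ⇒ hinge +0.038·(-10.1−10) = -0.7638
  sulphur-dioxide contribution → 1.907 μm/a
  chloride contribution → 0.4336 μm/a
  ⇒ r_corr(zinc) = 2.34 μm/a
copper: temperature factor f = +0.126·(-20.1) = -2.5326
  sulphur-dioxide contribution → 0.2365 μm/a
  chloride contribution → 0.8312 μm/a
  total first-year rate 1.068 μm/a
Ordering by μm/a: zinc (2.34) > copper (1.07)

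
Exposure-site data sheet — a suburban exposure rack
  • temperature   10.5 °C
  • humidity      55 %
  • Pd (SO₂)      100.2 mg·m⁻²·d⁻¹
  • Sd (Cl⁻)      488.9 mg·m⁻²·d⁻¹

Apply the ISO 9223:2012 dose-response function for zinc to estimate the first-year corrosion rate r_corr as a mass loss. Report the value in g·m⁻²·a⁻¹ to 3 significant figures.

zinc: temperature factor f = -0.071·(0.5) = -0.0355
  SO₂ term: 0.0129·100.2^0.44·exp(0.046·55-0.0355) = 1.187
  Cl⁻ term: 0.0175·488.9^0.57·exp(0.008·55+0.085·10.5) = 2.263
  sum: 1.187 + 2.263 → r_corr = 3.449 μm/a
Convert to mass loss: 3.449 μm/a × 7.14 g/cm³ = 24.63 g·m⁻²·a⁻¹

r_corr = 24.6 g·m⁻²·a⁻¹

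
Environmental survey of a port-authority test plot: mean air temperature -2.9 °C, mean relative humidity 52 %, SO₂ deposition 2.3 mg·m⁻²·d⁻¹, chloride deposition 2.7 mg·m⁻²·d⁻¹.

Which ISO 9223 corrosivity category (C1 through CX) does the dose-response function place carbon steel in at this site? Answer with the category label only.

carbon steel: temperature factor f = +0.150·(-12.9) = -1.9350
  Pd branch = 1.77·Pd^0.52·e^(0.02·RH+f) = 1.115 μm/a
  Cl⁻ term: 0.102·2.7^0.62·exp(0.033·52+0.04·-2.9) = 0.9352
  sum: 1.115 + 0.9352 → r_corr = 2.05 μm/a
Category bounds: 1.3…25 μm/a bracket r_corr ⇒ C2

C2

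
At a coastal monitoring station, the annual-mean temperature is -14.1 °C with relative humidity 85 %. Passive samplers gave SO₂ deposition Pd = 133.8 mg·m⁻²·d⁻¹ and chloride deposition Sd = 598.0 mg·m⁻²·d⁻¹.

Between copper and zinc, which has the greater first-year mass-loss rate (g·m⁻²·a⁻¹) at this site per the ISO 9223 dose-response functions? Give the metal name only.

copper: T≤10 °C ⇒ hinge +0.126·(-14.1−10) = -3.0366
  SO₂ term: 0.0053·133.8^0.26·exp(0.059·85-3.0366) = 0.1369
  Sd branch = 0.01025·Sd^0.27·e^(0.036·RH+0.049·T) = 0.6156 μm/a
  r_corr = 0.1369 + 0.6156 = 0.7525 μm/a
  mass loss = 0.7525 μm/a × 8.96 g/cm³ = 6.743 g·m⁻²·a⁻¹
zinc: f(T) = +0.038·(T−10) [T≤10 °C] = -0.9158
  SO₂ term: 0.0129·133.8^0.44·exp(0.046·85-0.9158) = 2.221
  Cl⁻ term: 0.0175·598.0^0.57·exp(0.008·85+0.085·-14.1) = 0.3986
  r_corr = 2.221 + 0.3986 = 2.62 μm/a
  mass loss = 2.62 μm/a × 7.14 g/cm³ = 18.71 g·m⁻²·a⁻¹
Ordering by g·m⁻²·a⁻¹: zinc (18.7) > copper (6.74)

zinc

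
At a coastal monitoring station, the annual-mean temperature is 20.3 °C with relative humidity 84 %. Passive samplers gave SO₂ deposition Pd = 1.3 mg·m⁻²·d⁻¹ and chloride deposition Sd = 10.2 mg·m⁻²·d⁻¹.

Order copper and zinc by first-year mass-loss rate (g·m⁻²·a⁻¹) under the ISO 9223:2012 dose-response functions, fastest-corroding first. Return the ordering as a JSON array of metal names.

["copper", "zinc"]

copper: T>10 °C ⇒ hinge -0.080·(20.3−10) = -0.8240
  Pd branch = 0.0053·Pd^0.26·e^(0.059·RH+f) = 0.3535 μm/a
  Cl⁻ term: 0.01025·10.2^0.27·exp(0.036·84+0.049·20.3) = 1.067
  r_corr = 0.3535 + 1.067 = 1.421 μm/a
  mass loss = 1.421 μm/a × 8.96 g/cm³ = 12.73 g·m⁻²·a⁻¹
zinc: f(T) = -0.071·(T−10) [T>10 °C] = -0.7313
  Pd branch = 0.0129·Pd^0.44·e^(0.046·RH+f) = 0.3321 μm/a
  Cl⁻ term: 0.0175·10.2^0.57·exp(0.008·84+0.085·20.3) = 0.723
  r_corr = 0.3321 + 0.723 = 1.055 μm/a
  mass loss = 1.055 μm/a × 7.14 g/cm³ = 7.534 g·m⁻²·a⁻¹
Ordering by g·m⁻²·a⁻¹: copper (12.7) > zinc (7.53)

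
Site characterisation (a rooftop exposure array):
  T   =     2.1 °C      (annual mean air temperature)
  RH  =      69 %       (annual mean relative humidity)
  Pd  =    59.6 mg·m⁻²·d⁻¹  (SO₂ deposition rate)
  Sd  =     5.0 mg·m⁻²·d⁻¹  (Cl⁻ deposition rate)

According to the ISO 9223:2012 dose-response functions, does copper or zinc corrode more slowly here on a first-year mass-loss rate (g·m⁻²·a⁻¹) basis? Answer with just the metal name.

copper: temperature factor f = +0.126·(-7.9) = -0.9954
  Pd branch = 0.0053·Pd^0.26·e^(0.059·RH+f) = 0.3323 μm/a
  Cl⁻ term: 0.01025·5.0^0.27·exp(0.036·69+0.049·2.1) = 0.2103
  sum: 0.3323 + 0.2103 → r_corr = 0.5427 μm/a
  mass loss = 0.5427 μm/a × 8.96 g/cm³ = 4.862 g·m⁻²·a⁻¹
zinc: f(T) = +0.038·(T−10) [T≤10 °C] = -0.3002
  SO₂ term: 0.0129·59.6^0.44·exp(0.046·69-0.3002) = 1.38
  Sd branch = 0.0175·Sd^0.57·e^(0.008·RH+0.085·T) = 0.09093 μm/a
  sum: 1.38 + 0.09093 → r_corr = 1.471 μm/a
  mass loss = 1.471 μm/a × 7.14 g/cm³ = 10.5 g·m⁻²·a⁻¹
Ordering by g·m⁻²·a⁻¹: zinc (10.5) > copper (4.86)

copper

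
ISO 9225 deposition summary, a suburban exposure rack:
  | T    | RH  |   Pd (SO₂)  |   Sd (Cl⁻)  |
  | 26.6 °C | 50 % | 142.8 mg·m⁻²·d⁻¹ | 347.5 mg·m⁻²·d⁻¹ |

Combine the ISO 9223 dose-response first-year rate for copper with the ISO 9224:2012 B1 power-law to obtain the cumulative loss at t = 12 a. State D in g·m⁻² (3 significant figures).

D(12) = 56.7 g·m⁻²

copper: f(T) = -0.080·(T−10) [T>10 °C] = -1.3280
  sulphur-dioxide contribution → 0.09748 μm/a
  chloride contribution → 1.108 μm/a
  ⇒ r_corr(copper) = 1.206 μm/a
Power-law: D(12) = r_corr · 12^0.667
  D(12) = 1.206 × 12^0.667 = 1.206 × 5.246 = 6.324 μm
  Mass loss = 6.324 μm × 8.96 g/cm³ = 56.66 g·m⁻²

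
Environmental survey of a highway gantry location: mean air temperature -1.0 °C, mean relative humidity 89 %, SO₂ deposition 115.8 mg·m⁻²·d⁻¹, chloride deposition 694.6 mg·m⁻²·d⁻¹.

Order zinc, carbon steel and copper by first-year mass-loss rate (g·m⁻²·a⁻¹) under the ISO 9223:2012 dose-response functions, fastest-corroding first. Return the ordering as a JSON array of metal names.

zinc: T≤10 °C ⇒ hinge +0.038·(-1.0−10) = -0.4180
  SO₂ term: 0.0129·115.8^0.44·exp(0.046·89-0.4180) = 4.122
  Cl⁻ term: 0.0175·694.6^0.57·exp(0.008·89+0.085·-1.0) = 1.365
  r_corr = 4.122 + 1.365 = 5.487 μm/a
  mass loss = 5.487 μm/a × 7.14 g/cm³ = 39.18 g·m⁻²·a⁻¹
carbon steel: temperature factor f = +0.150·(-11.0) = -1.6500
  SO₂ term: 1.77·115.8^0.52·exp(0.02·89-1.6500) = 23.85
  Sd branch = 0.102·Sd^0.62·e^(0.033·RH+0.04·T) = 106.8 μm/a
  r_corr = 23.85 + 106.8 = 130.7 μm/a
  mass loss = 130.7 μm/a × 7.85 g/cm³ = 1026 g·m⁻²·a⁻¹
copper: f(T) = +0.126·(T−10) [T≤10 °C] = -1.3860
  Pd branch = 0.0053·Pd^0.26·e^(0.059·RH+f) = 0.8697 μm/a
  Sd branch = 0.01025·Sd^0.27·e^(0.036·RH+0.049·T) = 1.407 μm/a
  r_corr = 0.8697 + 1.407 = 2.276 μm/a
  mass loss = 2.276 μm/a × 8.96 g/cm³ = 20.4 g·m⁻²·a⁻¹
Ordering by g·m⁻²·a⁻¹: carbon steel (1030) > zinc (39.2) > copper (20.4)

["carbon steel", "zinc", "copper"]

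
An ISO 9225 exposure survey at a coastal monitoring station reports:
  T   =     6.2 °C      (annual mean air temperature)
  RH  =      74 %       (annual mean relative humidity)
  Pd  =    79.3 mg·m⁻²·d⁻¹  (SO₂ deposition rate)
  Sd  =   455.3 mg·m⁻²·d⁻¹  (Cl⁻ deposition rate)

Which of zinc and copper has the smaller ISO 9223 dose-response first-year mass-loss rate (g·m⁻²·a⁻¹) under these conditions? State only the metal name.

zinc: T≤10 °C ⇒ hinge +0.038·(6.2−10) = -0.1444
  SO₂ term: 0.0129·79.3^0.44·exp(0.046·74-0.1444) = 2.301
  Cl⁻ term: 0.0175·455.3^0.57·exp(0.008·74+0.085·6.2) = 1.755
  sum: 2.301 + 1.755 → r_corr = 4.056 μm/a
  mass loss = 4.056 μm/a × 7.14 g/cm³ = 28.96 g·m⁻²·a⁻¹
copper: temperature factor f = +0.126·(-3.8) = -0.4788
  SO₂ term: 0.0053·79.3^0.26·exp(0.059·74-0.4788) = 0.8059
  Cl⁻ term: 0.01025·455.3^0.27·exp(0.036·74+0.049·6.2) = 1.041
  sum: 0.8059 + 1.041 → r_corr = 1.847 μm/a
  mass loss = 1.847 μm/a × 8.96 g/cm³ = 16.55 g·m⁻²·a⁻¹
Ordering by g·m⁻²·a⁻¹: zinc (29) > copper (16.5)

copper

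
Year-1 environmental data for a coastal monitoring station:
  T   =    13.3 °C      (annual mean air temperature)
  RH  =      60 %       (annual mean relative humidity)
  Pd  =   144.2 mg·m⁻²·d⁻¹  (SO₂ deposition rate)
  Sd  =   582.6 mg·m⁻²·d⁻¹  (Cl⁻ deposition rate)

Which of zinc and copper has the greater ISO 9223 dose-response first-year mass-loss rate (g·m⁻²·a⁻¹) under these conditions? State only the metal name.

zinc

zinc: f(T) = -0.071·(T−10) [T>10 °C] = -0.2343
  SO₂ term: 0.0129·144.2^0.44·exp(0.046·60-0.2343) = 1.437
  Sd branch = 0.0175·Sd^0.57·e^(0.008·RH+0.085·T) = 3.302 μm/a
  sum: 1.437 + 3.302 → r_corr = 4.739 μm/a
  mass loss = 4.739 μm/a × 7.14 g/cm³ = 33.83 g·m⁻²·a⁻¹
copper: f(T) = -0.080·(T−10) [T>10 °C] = -0.2640
  SO₂ term: 0.0053·144.2^0.26·exp(0.059·60-0.2640) = 0.5109
  Sd branch = 0.01025·Sd^0.27·e^(0.036·RH+0.049·T) = 0.9517 μm/a
  sum: 0.5109 + 0.9517 → r_corr = 1.463 μm/a
  mass loss = 1.463 μm/a × 8.96 g/cm³ = 13.1 g·m⁻²·a⁻¹
Ordering by g·m⁻²·a⁻¹: zinc (33.8) > copper (13.1)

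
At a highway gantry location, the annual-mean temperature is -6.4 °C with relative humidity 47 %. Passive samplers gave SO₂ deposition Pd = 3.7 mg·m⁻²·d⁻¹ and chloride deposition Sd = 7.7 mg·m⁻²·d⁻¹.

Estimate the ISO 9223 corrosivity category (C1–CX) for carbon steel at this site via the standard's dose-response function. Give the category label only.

carbon steel: f(T) = +0.150·(T−10) [T≤10 °C] = -2.4600
  Pd branch = 1.77·Pd^0.52·e^(0.02·RH+f) = 0.7644 μm/a
  Cl⁻ term: 0.102·7.7^0.62·exp(0.033·47+0.04·-6.4) = 1.32
  r_corr = 0.7644 + 1.32 = 2.085 μm/a
2.08 μm/a falls in (1.3, 25] for carbon steel → category C2

C2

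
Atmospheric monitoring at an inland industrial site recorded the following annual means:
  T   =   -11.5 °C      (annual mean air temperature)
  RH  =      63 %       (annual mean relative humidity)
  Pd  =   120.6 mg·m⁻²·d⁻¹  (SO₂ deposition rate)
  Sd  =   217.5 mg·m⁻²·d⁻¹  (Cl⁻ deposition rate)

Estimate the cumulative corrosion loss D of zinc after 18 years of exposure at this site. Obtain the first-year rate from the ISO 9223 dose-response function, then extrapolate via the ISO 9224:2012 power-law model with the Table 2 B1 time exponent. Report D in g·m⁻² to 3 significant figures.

zinc: T≤10 °C ⇒ hinge +0.038·(-11.5−10) = -0.8170
  SO₂ term: 0.0129·120.6^0.44·exp(0.046·63-0.8170) = 0.8514
  Sd branch = 0.0175·Sd^0.57·e^(0.008·RH+0.085·T) = 0.2343 μm/a
  sum: 0.8514 + 0.2343 → r_corr = 1.086 μm/a
ISO 9224: D(t) = r_corr · t^b with b = 0.813 (zinc, B1)
  D(18) = 1.086 × 18^0.813 = 1.086 × 10.48 = 11.38 μm
  Mass loss = 11.38 μm × 7.14 g/cm³ = 81.27 g·m⁻²

D(18) = 81.3 g·m⁻²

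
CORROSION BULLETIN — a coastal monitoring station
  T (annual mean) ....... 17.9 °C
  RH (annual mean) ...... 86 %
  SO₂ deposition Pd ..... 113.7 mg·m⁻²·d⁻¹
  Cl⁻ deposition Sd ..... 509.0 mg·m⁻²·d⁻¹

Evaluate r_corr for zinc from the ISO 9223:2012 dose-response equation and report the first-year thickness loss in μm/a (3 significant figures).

r_corr = 8.65 μm/a

zinc: temperature factor f = -0.071·(7.9) = -0.5609
  Pd branch = 0.0129·Pd^0.44·e^(0.046·RH+f) = 3.087 μm/a
  Sd branch = 0.0175·Sd^0.57·e^(0.008·RH+0.085·T) = 5.565 μm/a
  r_corr = 3.087 + 5.565 = 8.652 μm/a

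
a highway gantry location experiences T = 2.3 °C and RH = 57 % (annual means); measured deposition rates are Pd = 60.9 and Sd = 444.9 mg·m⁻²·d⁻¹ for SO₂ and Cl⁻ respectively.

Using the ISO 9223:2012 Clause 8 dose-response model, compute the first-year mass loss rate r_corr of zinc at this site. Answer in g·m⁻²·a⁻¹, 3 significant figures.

r_corr = 13.5 g·m⁻²·a⁻¹

zinc: T≤10 °C ⇒ hinge +0.038·(2.3−10) = -0.2926
  sulphur-dioxide contribution → 0.8081 μm/a
  chloride contribution → 1.085 μm/a
  ⇒ r_corr(zinc) = 1.893 μm/a
Convert to mass loss: 1.893 μm/a × 7.14 g/cm³ = 13.52 g·m⁻²·a⁻¹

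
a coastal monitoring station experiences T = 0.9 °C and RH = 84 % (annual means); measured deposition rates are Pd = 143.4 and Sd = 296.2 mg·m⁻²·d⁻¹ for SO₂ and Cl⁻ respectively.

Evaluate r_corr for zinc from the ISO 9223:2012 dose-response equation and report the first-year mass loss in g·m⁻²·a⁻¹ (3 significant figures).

zinc: f(T) = +0.038·(T−10) [T≤10 °C] = -0.3458
  sulphur-dioxide contribution → 3.867 μm/a
  chloride contribution → 0.9482 μm/a
  ⇒ r_corr(zinc) = 4.816 μm/a
Convert to mass loss: 4.816 μm/a × 7.14 g/cm³ = 34.38 g·m⁻²·a⁻¹

r_corr = 34.4 g·m⁻²·a⁻¹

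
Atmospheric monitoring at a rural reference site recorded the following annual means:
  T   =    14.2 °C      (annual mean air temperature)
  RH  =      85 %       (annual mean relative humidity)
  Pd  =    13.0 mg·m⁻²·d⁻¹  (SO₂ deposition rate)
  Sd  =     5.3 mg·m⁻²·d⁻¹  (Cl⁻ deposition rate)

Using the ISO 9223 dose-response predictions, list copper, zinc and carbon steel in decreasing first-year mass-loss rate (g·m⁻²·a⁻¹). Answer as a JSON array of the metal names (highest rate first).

["carbon steel", "copper", "zinc"]

copper: temperature factor f = -0.080·(4.2) = -0.3360
  Pd branch = 0.0053·Pd^0.26·e^(0.059·RH+f) = 1.112 μm/a
  Cl⁻ term: 0.01025·5.3^0.27·exp(0.036·85+0.049·14.2) = 0.6877
  r_corr = 1.112 + 0.6877 = 1.799 μm/a
  mass loss = 1.799 μm/a × 8.96 g/cm³ = 16.12 g·m⁻²·a⁻¹
zinc: temperature factor f = -0.071·(4.2) = -0.2982
  SO₂ term: 0.0129·13.0^0.44·exp(0.046·85-0.2982) = 1.477
  Cl⁻ term: 0.0175·5.3^0.57·exp(0.008·85+0.085·14.2) = 0.2988
  r_corr = 1.477 + 0.2988 = 1.776 μm/a
  mass loss = 1.776 μm/a × 7.14 g/cm³ = 12.68 g·m⁻²·a⁻¹
carbon steel: T>10 °C ⇒ hinge -0.054·(14.2−10) = -0.2268
  SO₂ term: 1.77·13.0^0.52·exp(0.02·85-0.2268) = 29.31
  Sd branch = 0.102·Sd^0.62·e^(0.033·RH+0.04·T) = 8.366 μm/a
  r_corr = 29.31 + 8.366 = 37.68 μm/a
  mass loss = 37.68 μm/a × 7.85 g/cm³ = 295.8 g·m⁻²·a⁻¹
Ordering by g·m⁻²·a⁻¹: carbon steel (296) > copper (16.1) > zinc (12.7)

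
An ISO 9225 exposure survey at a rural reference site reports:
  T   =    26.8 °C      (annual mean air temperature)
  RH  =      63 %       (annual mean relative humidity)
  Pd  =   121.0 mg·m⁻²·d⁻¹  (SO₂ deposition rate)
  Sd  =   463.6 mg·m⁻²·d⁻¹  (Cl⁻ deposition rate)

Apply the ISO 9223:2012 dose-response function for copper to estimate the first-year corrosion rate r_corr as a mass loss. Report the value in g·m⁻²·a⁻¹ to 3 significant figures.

copper: temperature factor f = -0.080·(16.8) = -1.3440
  SO₂ term: 0.0053·121.0^0.26·exp(0.059·63-1.3440) = 0.1979
  Sd branch = 0.01025·Sd^0.27·e^(0.036·RH+0.049·T) = 1.931 μm/a
  sum: 0.1979 + 1.931 → r_corr = 2.129 μm/a
Convert to mass loss: 2.129 μm/a × 8.96 g/cm³ = 19.08 g·m⁻²·a⁻¹

r_corr = 19.1 g·m⁻²·a⁻¹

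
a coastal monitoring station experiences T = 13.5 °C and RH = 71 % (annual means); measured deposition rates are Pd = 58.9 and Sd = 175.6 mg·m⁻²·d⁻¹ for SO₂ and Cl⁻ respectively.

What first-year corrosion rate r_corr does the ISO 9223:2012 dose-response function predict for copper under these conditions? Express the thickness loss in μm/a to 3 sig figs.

copper: f(T) = -0.080·(T−10) [T>10 °C] = -0.2800
  SO₂ term: 0.0053·58.9^0.26·exp(0.059·71-0.2800) = 0.7624
  Cl⁻ term: 0.01025·175.6^0.27·exp(0.036·71+0.049·13.5) = 1.033
  r_corr = 0.7624 + 1.033 = 1.795 μm/a

r_corr = 1.80 μm/a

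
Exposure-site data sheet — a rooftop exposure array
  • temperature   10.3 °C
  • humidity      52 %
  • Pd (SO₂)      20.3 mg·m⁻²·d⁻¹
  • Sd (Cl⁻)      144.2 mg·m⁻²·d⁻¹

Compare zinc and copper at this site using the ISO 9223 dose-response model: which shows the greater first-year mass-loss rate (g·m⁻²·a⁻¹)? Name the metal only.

zinc: temperature factor f = -0.071·(0.3) = -0.0213
  sulphur-dioxide contribution → 0.5194 μm/a
  chloride contribution → 1.083 μm/a
  ⇒ r_corr(zinc) = 1.602 μm/a
  mass loss = 1.602 μm/a × 7.14 g/cm³ = 11.44 g·m⁻²·a⁻¹
copper: f(T) = -0.080·(T−10) [T>10 °C] = -0.0240
  sulphur-dioxide contribution → 0.2433 μm/a
  chloride contribution → 0.4225 μm/a
  ⇒ r_corr(copper) = 0.6658 μm/a
  mass loss = 0.6658 μm/a × 8.96 g/cm³ = 5.966 g·m⁻²·a⁻¹
Ordering by g·m⁻²·a⁻¹: zinc (11.4) > copper (5.97)

zinc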